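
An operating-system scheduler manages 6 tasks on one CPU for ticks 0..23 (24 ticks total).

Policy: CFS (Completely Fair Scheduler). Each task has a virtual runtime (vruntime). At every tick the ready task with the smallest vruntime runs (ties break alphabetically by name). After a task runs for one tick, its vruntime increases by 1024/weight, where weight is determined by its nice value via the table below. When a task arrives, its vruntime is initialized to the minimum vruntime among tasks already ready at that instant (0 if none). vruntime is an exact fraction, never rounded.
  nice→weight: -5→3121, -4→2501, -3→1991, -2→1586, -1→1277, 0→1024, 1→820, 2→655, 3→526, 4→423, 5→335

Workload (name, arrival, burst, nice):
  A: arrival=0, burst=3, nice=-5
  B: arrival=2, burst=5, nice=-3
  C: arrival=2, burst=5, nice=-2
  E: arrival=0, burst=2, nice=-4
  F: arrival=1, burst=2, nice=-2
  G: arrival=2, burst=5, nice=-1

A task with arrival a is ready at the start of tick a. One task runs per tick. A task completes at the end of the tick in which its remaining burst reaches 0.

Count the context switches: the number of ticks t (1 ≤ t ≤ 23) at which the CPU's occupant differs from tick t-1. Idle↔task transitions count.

context switches = 22

t=0: vr[A=0 E=0] → run A
t=1: vr[A=1024/3121 E=0 F=0] → run E
t=2: vr[A=1024/3121 B=0 C=0 E=1024/2501 F=0 G=0] → run B
t=3: vr[A=1024/3121 B=1024/1991 C=0 E=1024/2501 F=0 G=0] → run C
t=4: vr[A=1024/3121 B=1024/1991 C=512/793 E=1024/2501 F=0 G=0] → run F
t=5: vr[A=1024/3121 B=1024/1991 C=512/793 E=1024/2501 F=512/793 G=0] → run G
t=6: vr[A=1024/3121 B=1024/1991 C=512/793 E=1024/2501 F=512/793 G=1024/1277] → run A
t=7: vr[A=2048/3121 B=1024/1991 C=512/793 E=1024/2501 F=512/793 G=1024/1277] → run E
t=8: vr[A=2048/3121 B=1024/1991 C=512/793 F=512/793 G=1024/1277] → run B
t=9: vr[A=2048/3121 B=2048/1991 C=512/793 F=512/793 G=1024/1277] → run C
t=10: vr[A=2048/3121 B=2048/1991 C=1024/793 F=512/793 G=1024/1277] → run F
t=11: vr[A=2048/3121 B=2048/1991 C=1024/793 G=1024/1277] → run A
t=12: vr[B=2048/1991 C=1024/793 G=1024/1277] → run G
t=13: vr[B=2048/1991 C=1024/793 G=2048/1277] → run B
t=14: vr[B=3072/1991 C=1024/793 G=2048/1277] → run C
t=15: vr[B=3072/1991 C=1536/793 G=2048/1277] → run B
t=16: vr[B=4096/1991 C=1536/793 G=2048/1277] → run G
t=17: vr[B=4096/1991 C=1536/793 G=3072/1277] → run C
t=18: vr[B=4096/1991 C=2048/793 G=3072/1277] → run B
t=19: vr[C=2048/793 G=3072/1277] → run G
t=20: vr[C=2048/793 G=4096/1277] → run C
t=21: vr[G=4096/1277] → run G
t=22: (idle)
t=23: (idle)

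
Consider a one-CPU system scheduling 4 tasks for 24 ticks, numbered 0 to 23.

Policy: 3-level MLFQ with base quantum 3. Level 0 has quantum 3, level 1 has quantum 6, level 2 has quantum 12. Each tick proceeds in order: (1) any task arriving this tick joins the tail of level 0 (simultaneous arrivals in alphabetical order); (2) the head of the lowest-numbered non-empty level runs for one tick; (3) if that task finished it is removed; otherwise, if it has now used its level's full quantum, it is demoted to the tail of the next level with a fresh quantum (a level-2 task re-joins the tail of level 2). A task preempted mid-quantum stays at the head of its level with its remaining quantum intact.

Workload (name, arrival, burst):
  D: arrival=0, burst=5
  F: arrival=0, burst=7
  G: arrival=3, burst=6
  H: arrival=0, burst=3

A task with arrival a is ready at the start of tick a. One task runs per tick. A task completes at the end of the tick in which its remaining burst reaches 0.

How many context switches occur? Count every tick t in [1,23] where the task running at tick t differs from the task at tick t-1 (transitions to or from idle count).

context switches = 7

t=0: L0/L1/L2 = DFH/-/- → run D
t=1: L0/L1/L2 = DFH/-/- → run D
t=2: L0/L1/L2 = DFH/-/- → run D
t=3: L0/L1/L2 = FHG/D/- → run F
t=4: L0/L1/L2 = FHG/D/- → run F
t=5: L0/L1/L2 = FHG/D/- → run F
t=6: L0/L1/L2 = HG/DF/- → run H
t=7: L0/L1/L2 = HG/DF/- → run H
t=8: L0/L1/L2 = HG/DF/- → run H
t=9: L0/L1/L2 = G/DF/- → run G
t=10: L0/L1/L2 = G/DF/- → run G
t=11: L0/L1/L2 = G/DF/- → run G
t=12: L0/L1/L2 = -/DFG/- → run D
t=13: L0/L1/L2 = -/DFG/- → run D
t=14: L0/L1/L2 = -/FG/- → run F
t=15: L0/L1/L2 = -/FG/- → run F
t=16: L0/L1/L2 = -/FG/- → run F
t=17: L0/L1/L2 = -/FG/- → run F
t=18: L0/L1/L2 = -/G/- → run G
t=19: L0/L1/L2 = -/G/- → run G
t=20: L0/L1/L2 = -/G/- → run G
t=21: (idle)
t=22: (idle)
t=23: (idle)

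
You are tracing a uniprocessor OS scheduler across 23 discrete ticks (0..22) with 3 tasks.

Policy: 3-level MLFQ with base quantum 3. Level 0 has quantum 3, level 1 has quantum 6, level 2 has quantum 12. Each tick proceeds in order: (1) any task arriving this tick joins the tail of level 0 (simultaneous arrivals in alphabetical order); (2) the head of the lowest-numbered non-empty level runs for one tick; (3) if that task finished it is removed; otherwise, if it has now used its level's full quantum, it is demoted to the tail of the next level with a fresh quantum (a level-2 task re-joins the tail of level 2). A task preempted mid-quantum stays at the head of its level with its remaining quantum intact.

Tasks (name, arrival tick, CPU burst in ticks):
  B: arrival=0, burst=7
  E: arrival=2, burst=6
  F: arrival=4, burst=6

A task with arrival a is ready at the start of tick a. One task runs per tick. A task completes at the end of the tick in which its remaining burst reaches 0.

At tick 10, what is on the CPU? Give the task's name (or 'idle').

t=0: L0/L1/L2 = B/-/- → run B
t=1: L0/L1/L2 = B/-/- → run B
t=2: L0/L1/L2 = BE/-/- → run B
t=3: L0/L1/L2 = E/B/- → run E
t=4: L0/L1/L2 = EF/B/- → run E
t=5: L0/L1/L2 = EF/B/- → run E
t=6: L0/L1/L2 = F/BE/- → run F
t=7: L0/L1/L2 = F/BE/- → run F
t=8: L0/L1/L2 = F/BE/- → run F
t=9: L0/L1/L2 = -/BEF/- → run B
t=10: L0/L1/L2 = -/BEF/- → run B
t=11: L0/L1/L2 = -/BEF/- → run B
t=12: L0/L1/L2 = -/BEF/- → run B
t=13: L0/L1/L2 = -/EF/- → run E
t=14: L0/L1/L2 = -/EF/- → run E
t=15: L0/L1/L2 = -/EF/- → run E
t=16: L0/L1/L2 = -/F/- → run F
t=17: L0/L1/L2 = -/F/- → run F
t=18: L0/L1/L2 = -/F/- → run F
t=19: (idle)
t=20: (idle)
t=21: (idle)
t=22: (idle)

running at tick 10 = B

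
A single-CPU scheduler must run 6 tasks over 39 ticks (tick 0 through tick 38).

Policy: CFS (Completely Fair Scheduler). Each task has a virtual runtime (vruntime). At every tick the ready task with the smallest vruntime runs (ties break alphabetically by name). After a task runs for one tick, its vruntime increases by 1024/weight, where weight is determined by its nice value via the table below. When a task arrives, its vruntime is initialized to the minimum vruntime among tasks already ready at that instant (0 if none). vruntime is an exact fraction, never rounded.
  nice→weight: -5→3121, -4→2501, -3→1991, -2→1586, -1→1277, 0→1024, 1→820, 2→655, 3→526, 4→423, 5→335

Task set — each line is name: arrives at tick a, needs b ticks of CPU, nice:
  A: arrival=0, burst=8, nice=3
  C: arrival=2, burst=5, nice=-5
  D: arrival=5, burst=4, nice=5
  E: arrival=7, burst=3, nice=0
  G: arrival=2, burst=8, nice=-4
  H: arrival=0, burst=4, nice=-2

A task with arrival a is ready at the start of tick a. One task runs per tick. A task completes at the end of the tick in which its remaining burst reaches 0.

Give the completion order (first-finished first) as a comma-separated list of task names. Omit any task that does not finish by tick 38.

t=0: vr[A=0 H=0] → run A
t=1: vr[A=512/263 H=0] → run H
t=2: vr[A=512/263 C=512/793 G=512/793 H=512/793] → run C
t=3: vr[A=512/263 C=2409984/2474953 G=512/793 H=512/793] → run G
t=4: vr[A=512/263 C=2409984/2474953 G=34304/32513 H=512/793] → run H
t=5: vr[A=512/263 C=2409984/2474953 D=2409984/2474953 G=34304/32513 H=1024/793] → run C
t=6: vr[A=512/263 C=3222016/2474953 D=2409984/2474953 G=34304/32513 H=1024/793] → run D
t=7: vr[A=512/263 C=3222016/2474953 D=3341696512/829109255 E=34304/32513 G=34304/32513 H=1024/793] → run E
t=8: vr[A=512/263 C=3222016/2474953 D=3341696512/829109255 E=66817/32513 G=34304/32513 H=1024/793] → run G
t=9: vr[A=512/263 C=3222016/2474953 D=3341696512/829109255 E=66817/32513 G=47616/32513 H=1024/793] → run H
t=10: vr[A=512/263 C=3222016/2474953 D=3341696512/829109255 E=66817/32513 G=47616/32513 H=1536/793] → run C
t=11: vr[A=512/263 C=4034048/2474953 D=3341696512/829109255 E=66817/32513 G=47616/32513 H=1536/793] → run G
t=12: vr[A=512/263 C=4034048/2474953 D=3341696512/829109255 E=66817/32513 G=60928/32513 H=1536/793] → run C
t=13: vr[A=512/263 C=4846080/2474953 D=3341696512/829109255 E=66817/32513 G=60928/32513 H=1536/793] → run G
t=14: vr[A=512/263 C=4846080/2474953 D=3341696512/829109255 E=66817/32513 G=74240/32513 H=1536/793] → run H
t=15: vr[A=512/263 C=4846080/2474953 D=3341696512/829109255 E=66817/32513 G=74240/32513] → run A
t=16: vr[A=1024/263 C=4846080/2474953 D=3341696512/829109255 E=66817/32513 G=74240/32513] → run C
t=17: vr[A=1024/263 D=3341696512/829109255 E=66817/32513 G=74240/32513] → run E
t=18: vr[A=1024/263 D=3341696512/829109255 E=99330/32513 G=74240/32513] → run G
t=19: vr[A=1024/263 D=3341696512/829109255 E=99330/32513 G=87552/32513] → run G
t=20: vr[A=1024/263 D=3341696512/829109255 E=99330/32513 G=100864/32513] → run E
t=21: vr[A=1024/263 D=3341696512/829109255 G=100864/32513] → run G
t=22: vr[A=1024/263 D=3341696512/829109255 G=114176/32513] → run G
t=23: vr[A=1024/263 D=3341696512/829109255] → run A
t=24: vr[A=1536/263 D=3341696512/829109255] → run D
t=25: vr[A=1536/263 D=5876048384/829109255] → run A
t=26: vr[A=2048/263 D=5876048384/829109255] → run D
t=27: vr[A=2048/263 D=8410400256/829109255] → run A
t=28: vr[A=2560/263 D=8410400256/829109255] → run A
t=29: vr[A=3072/263 D=8410400256/829109255] → run D
t=30: vr[A=3072/263] → run A
t=31: vr[A=3584/263] → run A
t=32: (idle)
t=33: (idle)
t=34: (idle)
t=35: (idle)
t=36: (idle)
t=37: (idle)
t=38: (idle)

completion order = H, C, E, G, D, A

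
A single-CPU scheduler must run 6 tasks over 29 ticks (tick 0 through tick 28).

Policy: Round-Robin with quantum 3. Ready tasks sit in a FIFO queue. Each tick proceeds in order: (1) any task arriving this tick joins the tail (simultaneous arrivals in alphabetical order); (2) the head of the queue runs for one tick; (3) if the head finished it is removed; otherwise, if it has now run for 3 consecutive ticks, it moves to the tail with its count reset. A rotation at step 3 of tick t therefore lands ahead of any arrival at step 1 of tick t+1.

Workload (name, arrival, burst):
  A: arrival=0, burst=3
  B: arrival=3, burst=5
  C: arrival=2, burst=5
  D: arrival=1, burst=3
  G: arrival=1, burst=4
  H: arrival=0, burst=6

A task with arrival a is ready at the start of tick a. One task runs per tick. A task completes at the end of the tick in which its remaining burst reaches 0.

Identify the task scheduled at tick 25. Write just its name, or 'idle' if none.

t=0: queue=[A,H] q_used=0 → run A
t=1: queue=[A,H,D,G] q_used=1 → run A
t=2: queue=[A,H,D,G,C] q_used=2 → run A
t=3: queue=[H,D,G,C,B] q_used=0 → run H
t=4: queue=[H,D,G,C,B] q_used=1 → run H
t=5: queue=[H,D,G,C,B] q_used=2 → run H
t=6: queue=[D,G,C,B,H] q_used=0 → run D
t=7: queue=[D,G,C,B,H] q_used=1 → run D
t=8: queue=[D,G,C,B,H] q_used=2 → run D
t=9: queue=[G,C,B,H] q_used=0 → run G
t=10: queue=[G,C,B,H] q_used=1 → run G
t=11: queue=[G,C,B,H] q_used=2 → run G
t=12: queue=[C,B,H,G] q_used=0 → run C
t=13: queue=[C,B,H,G] q_used=1 → run C
t=14: queue=[C,B,H,G] q_used=2 → run C
t=15: queue=[B,H,G,C] q_used=0 → run B
t=16: queue=[B,H,G,C] q_used=1 → run B
t=17: queue=[B,H,G,C] q_used=2 → run B
t=18: queue=[H,G,C,B] q_used=0 → run H
t=19: queue=[H,G,C,B] q_used=1 → run H
t=20: queue=[H,G,C,B] q_used=2 → run H
t=21: queue=[G,C,B] q_used=0 → run G
t=22: queue=[C,B] q_used=0 → run C
t=23: queue=[C,B] q_used=1 → run C
t=24: queue=[B] q_used=0 → run B
t=25: queue=[B] q_used=1 → run B
t=26: (idle)
t=27: (idle)
t=28: (idle)

running at tick 25 = B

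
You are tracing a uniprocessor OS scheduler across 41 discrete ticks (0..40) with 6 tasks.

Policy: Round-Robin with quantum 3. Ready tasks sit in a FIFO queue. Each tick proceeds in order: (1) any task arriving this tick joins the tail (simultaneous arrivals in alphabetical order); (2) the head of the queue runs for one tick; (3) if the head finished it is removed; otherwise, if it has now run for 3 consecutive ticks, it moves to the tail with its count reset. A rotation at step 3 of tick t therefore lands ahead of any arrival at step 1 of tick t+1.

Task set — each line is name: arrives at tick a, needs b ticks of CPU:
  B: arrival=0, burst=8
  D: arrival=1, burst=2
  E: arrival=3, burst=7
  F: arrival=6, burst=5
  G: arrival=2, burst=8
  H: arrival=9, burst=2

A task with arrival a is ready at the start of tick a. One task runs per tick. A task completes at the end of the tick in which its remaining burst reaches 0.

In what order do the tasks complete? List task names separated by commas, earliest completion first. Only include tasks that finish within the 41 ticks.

completion order = D, H, B, F, G, E

t=0: queue=[B] q_used=0 → run B
t=1: queue=[B,D] q_used=1 → run B
t=2: queue=[B,D,G] q_used=2 → run B
t=3: queue=[D,G,B,E] q_used=0 → run D
t=4: queue=[D,G,B,E] q_used=1 → run D
t=5: queue=[G,B,E] q_used=0 → run G
t=6: queue=[G,B,E,F] q_used=1 → run G
t=7: queue=[G,B,E,F] q_used=2 → run G
t=8: queue=[B,E,F,G] q_used=0 → run B
t=9: queue=[B,E,F,G,H] q_used=1 → run B
t=10: queue=[B,E,F,G,H] q_used=2 → run B
t=11: queue=[E,F,G,H,B] q_used=0 → run E
t=12: queue=[E,F,G,H,B] q_used=1 → run E
t=13: queue=[E,F,G,H,B] q_used=2 → run E
t=14: queue=[F,G,H,B,E] q_used=0 → run F
t=15: queue=[F,G,H,B,E] q_used=1 → run F
t=16: queue=[F,G,H,B,E] q_used=2 → run F
t=17: queue=[G,H,B,E,F] q_used=0 → run G
t=18: queue=[G,H,B,E,F] q_used=1 → run G
t=19: queue=[G,H,B,E,F] q_used=2 → run G
t=20: queue=[H,B,E,F,G] q_used=0 → run H
t=21: queue=[H,B,E,F,G] q_used=1 → run H
t=22: queue=[B,E,F,G] q_used=0 → run B
t=23: queue=[B,E,F,G] q_used=1 → run B
t=24: queue=[E,F,G] q_used=0 → run E
t=25: queue=[E,F,G] q_used=1 → run E
t=26: queue=[E,F,G] q_used=2 → run E
t=27: queue=[F,G,E] q_used=0 → run F
t=28: queue=[F,G,E] q_used=1 → run F
t=29: queue=[G,E] q_used=0 → run G
t=30: queue=[G,E] q_used=1 → run G
t=31: queue=[E] q_used=0 → run E
t=32: (idle)
t=33: (idle)
t=34: (idle)
t=35: (idle)
t=36: (idle)
t=37: (idle)
t=38: (idle)
t=39: (idle)
t=40: (idle)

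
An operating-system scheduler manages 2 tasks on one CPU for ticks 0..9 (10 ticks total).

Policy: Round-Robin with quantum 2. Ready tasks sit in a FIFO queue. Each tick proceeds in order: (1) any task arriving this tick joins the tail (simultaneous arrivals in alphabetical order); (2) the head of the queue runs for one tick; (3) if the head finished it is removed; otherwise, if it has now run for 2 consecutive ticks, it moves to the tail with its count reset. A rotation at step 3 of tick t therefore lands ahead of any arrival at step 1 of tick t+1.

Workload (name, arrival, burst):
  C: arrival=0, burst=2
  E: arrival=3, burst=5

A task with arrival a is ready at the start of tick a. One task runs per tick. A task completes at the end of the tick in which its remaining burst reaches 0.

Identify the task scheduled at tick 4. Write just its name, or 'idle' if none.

running at tick 4 = E

t=0: queue=[C] q_used=0 → run C
t=1: queue=[C] q_used=1 → run C
t=2: (idle)
t=3: queue=[E] q_used=0 → run E
t=4: queue=[E] q_used=1 → run E
t=5: queue=[E] q_used=0 → run E
t=6: queue=[E] q_used=1 → run E
t=7: queue=[E] q_used=0 → run E
t=8: (idle)
t=9: (idle)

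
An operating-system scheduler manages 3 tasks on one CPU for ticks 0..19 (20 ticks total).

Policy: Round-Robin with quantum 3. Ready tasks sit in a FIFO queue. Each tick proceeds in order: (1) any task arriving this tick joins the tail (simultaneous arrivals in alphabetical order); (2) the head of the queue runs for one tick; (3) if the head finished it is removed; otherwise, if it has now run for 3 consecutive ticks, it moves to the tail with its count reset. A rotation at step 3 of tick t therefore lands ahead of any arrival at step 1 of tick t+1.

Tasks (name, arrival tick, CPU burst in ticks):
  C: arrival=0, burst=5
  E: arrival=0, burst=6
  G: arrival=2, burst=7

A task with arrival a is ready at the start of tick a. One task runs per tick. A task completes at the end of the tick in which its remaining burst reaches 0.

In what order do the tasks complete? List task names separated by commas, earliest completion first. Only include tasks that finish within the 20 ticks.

t=0: queue=[C,E] q_used=0 → run C
t=1: queue=[C,E] q_used=1 → run C
t=2: queue=[C,E,G] q_used=2 → run C
t=3: queue=[E,G,C] q_used=0 → run E
t=4: queue=[E,G,C] q_used=1 → run E
t=5: queue=[E,G,C] q_used=2 → run E
t=6: queue=[G,C,E] q_used=0 → run G
t=7: queue=[G,C,E] q_used=1 → run G
t=8: queue=[G,C,E] q_used=2 → run G
t=9: queue=[C,E,G] q_used=0 → run C
t=10: queue=[C,E,G] q_used=1 → run C
t=11: queue=[E,G] q_used=0 → run E
t=12: queue=[E,G] q_used=1 → run E
t=13: queue=[E,G] q_used=2 → run E
t=14: queue=[G] q_used=0 → run G
t=15: queue=[G] q_used=1 → run G
t=16: queue=[G] q_used=2 → run G
t=17: queue=[G] q_used=0 → run G
t=18: (idle)
t=19: (idle)

completion order = C, E, G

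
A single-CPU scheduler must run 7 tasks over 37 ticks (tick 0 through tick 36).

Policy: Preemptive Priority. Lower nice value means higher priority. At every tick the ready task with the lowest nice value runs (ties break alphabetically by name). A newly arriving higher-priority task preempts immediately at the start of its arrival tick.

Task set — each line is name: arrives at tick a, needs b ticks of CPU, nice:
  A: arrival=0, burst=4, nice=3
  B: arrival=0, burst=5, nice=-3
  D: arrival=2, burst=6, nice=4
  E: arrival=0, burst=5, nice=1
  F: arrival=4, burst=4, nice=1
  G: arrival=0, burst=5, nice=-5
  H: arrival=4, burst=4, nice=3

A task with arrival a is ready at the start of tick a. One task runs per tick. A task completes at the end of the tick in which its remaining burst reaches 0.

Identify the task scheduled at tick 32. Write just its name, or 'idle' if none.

t=0: ready={A,B,E,G} → run G
t=1: ready={A,B,E,G} → run G
t=2: ready={A,B,D,E,G} → run G
t=3: ready={A,B,D,E,G} → run G
t=4: ready={A,B,D,E,F,G,H} → run G
t=5: ready={A,B,D,E,F,H} → run B
t=6: ready={A,B,D,E,F,H} → run B
t=7: ready={A,B,D,E,F,H} → run B
t=8: ready={A,B,D,E,F,H} → run B
t=9: ready={A,B,D,E,F,H} → run B
t=10: ready={A,D,E,F,H} → run E
t=11: ready={A,D,E,F,H} → run E
t=12: ready={A,D,E,F,H} → run E
t=13: ready={A,D,E,F,H} → run E
t=14: ready={A,D,E,F,H} → run E
t=15: ready={A,D,F,H} → run F
t=16: ready={A,D,F,H} → run F
t=17: ready={A,D,F,H} → run F
t=18: ready={A,D,F,H} → run F
t=19: ready={A,D,H} → run A
t=20: ready={A,D,H} → run A
t=21: ready={A,D,H} → run A
t=22: ready={A,D,H} → run A
t=23: ready={D,H} → run H
t=24: ready={D,H} → run H
t=25: ready={D,H} → run H
t=26: ready={D,H} → run H
t=27: ready={D} → run D
t=28: ready={D} → run D
t=29: ready={D} → run D
t=30: ready={D} → run D
t=31: ready={D} → run D
t=32: ready={D} → run D
t=33: (idle)
t=34: (idle)
t=35: (idle)
t=36: (idle)

running at tick 32 = D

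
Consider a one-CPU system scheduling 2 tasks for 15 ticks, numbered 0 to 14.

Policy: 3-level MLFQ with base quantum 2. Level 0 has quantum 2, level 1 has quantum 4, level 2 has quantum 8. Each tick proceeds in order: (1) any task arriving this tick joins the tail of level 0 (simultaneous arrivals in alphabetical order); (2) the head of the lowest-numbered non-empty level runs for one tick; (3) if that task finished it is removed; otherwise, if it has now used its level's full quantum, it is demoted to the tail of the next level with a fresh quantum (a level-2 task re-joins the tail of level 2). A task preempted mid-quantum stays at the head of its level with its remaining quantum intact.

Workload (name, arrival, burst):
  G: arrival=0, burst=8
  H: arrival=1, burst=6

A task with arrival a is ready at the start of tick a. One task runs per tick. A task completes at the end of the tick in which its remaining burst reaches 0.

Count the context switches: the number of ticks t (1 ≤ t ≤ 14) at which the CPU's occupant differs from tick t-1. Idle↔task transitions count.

t=0: L0/L1/L2 = G/-/- → run G
t=1: L0/L1/L2 = GH/-/- → run G
t=2: L0/L1/L2 = H/G/- → run H
t=3: L0/L1/L2 = H/G/- → run H
t=4: L0/L1/L2 = -/GH/- → run G
t=5: L0/L1/L2 = -/GH/- → run G
t=6: L0/L1/L2 = -/GH/- → run G
t=7: L0/L1/L2 = -/GH/- → run G
t=8: L0/L1/L2 = -/H/G → run H
t=9: L0/L1/L2 = -/H/G → run H
t=10: L0/L1/L2 = -/H/G → run H
t=11: L0/L1/L2 = -/H/G → run H
t=12: L0/L1/L2 = -/-/G → run G
t=13: L0/L1/L2 = -/-/G → run G
t=14: (idle)

context switches = 5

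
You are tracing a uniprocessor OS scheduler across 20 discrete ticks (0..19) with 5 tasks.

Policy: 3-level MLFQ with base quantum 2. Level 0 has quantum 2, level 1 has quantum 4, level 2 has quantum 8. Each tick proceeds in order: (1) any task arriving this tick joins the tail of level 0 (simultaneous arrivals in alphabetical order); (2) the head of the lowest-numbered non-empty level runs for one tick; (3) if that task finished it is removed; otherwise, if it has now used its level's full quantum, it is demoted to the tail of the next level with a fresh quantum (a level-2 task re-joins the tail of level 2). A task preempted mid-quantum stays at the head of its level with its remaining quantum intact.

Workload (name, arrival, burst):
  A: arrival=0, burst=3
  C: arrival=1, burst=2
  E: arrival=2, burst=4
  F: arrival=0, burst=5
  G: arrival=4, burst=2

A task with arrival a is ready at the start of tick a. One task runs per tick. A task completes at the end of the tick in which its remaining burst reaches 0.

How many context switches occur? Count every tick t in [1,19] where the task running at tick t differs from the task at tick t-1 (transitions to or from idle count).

t=0: L0/L1/L2 = AF/-/- → run A
t=1: L0/L1/L2 = AFC/-/- → run A
t=2: L0/L1/L2 = FCE/A/- → run F
t=3: L0/L1/L2 = FCE/A/- → run F
t=4: L0/L1/L2 = CEG/AF/- → run C
t=5: L0/L1/L2 = CEG/AF/- → run C
t=6: L0/L1/L2 = EG/AF/- → run E
t=7: L0/L1/L2 = EG/AF/- → run E
t=8: L0/L1/L2 = G/AFE/- → run G
t=9: L0/L1/L2 = G/AFE/- → run G
t=10: L0/L1/L2 = -/AFE/- → run A
t=11: L0/L1/L2 = -/FE/- → run F
t=12: L0/L1/L2 = -/FE/- → run F
t=13: L0/L1/L2 = -/FE/- → run F
t=14: L0/L1/L2 = -/E/- → run E
t=15: L0/L1/L2 = -/E/- → run E
t=16: (idle)
t=17: (idle)
t=18: (idle)
t=19: (idle)

context switches = 8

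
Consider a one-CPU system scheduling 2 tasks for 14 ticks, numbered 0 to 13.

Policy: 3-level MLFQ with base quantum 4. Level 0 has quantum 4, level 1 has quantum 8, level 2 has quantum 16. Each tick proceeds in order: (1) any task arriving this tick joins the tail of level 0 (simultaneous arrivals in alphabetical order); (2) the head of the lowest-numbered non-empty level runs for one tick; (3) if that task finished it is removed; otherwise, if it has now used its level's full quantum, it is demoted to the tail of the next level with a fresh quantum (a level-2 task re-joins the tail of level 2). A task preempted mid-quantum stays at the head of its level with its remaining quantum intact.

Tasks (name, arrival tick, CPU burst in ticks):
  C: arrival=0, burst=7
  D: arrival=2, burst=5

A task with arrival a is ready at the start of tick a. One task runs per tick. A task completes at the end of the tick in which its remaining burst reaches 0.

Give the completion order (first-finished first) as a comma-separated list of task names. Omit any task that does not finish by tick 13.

completion order = C, D

t=0: L0/L1/L2 = C/-/- → run C
t=1: L0/L1/L2 = C/-/- → run C
t=2: L0/L1/L2 = CD/-/- → run C
t=3: L0/L1/L2 = CD/-/- → run C
t=4: L0/L1/L2 = D/C/- → run D
t=5: L0/L1/L2 = D/C/- → run D
t=6: L0/L1/L2 = D/C/- → run D
t=7: L0/L1/L2 = D/C/- → run D
t=8: L0/L1/L2 = -/CD/- → run C
t=9: L0/L1/L2 = -/CD/- → run C
t=10: L0/L1/L2 = -/CD/- → run C
t=11: L0/L1/L2 = -/D/- → run D
t=12: (idle)
t=13: (idle)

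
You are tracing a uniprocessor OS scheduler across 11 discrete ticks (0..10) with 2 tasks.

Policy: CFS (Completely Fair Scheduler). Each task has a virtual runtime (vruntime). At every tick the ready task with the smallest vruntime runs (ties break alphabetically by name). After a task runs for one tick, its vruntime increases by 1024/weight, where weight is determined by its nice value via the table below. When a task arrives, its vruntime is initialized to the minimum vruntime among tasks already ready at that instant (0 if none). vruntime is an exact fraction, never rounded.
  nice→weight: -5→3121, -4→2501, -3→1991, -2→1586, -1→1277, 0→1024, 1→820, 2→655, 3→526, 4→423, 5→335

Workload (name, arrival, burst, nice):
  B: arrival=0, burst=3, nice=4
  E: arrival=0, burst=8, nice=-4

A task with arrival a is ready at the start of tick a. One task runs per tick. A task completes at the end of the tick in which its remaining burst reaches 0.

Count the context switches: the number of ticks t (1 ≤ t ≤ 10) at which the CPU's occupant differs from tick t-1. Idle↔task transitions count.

t=0: vr[B=0 E=0] → run B
t=1: vr[B=1024/423 E=0] → run E
t=2: vr[B=1024/423 E=1024/2501] → run E
t=3: vr[B=1024/423 E=2048/2501] → run E
t=4: vr[B=1024/423 E=3072/2501] → run E
t=5: vr[B=1024/423 E=4096/2501] → run E
t=6: vr[B=1024/423 E=5120/2501] → run E
t=7: vr[B=1024/423 E=6144/2501] → run B
t=8: vr[B=2048/423 E=6144/2501] → run E
t=9: vr[B=2048/423 E=7168/2501] → run E
t=10: vr[B=2048/423] → run B

context switches = 4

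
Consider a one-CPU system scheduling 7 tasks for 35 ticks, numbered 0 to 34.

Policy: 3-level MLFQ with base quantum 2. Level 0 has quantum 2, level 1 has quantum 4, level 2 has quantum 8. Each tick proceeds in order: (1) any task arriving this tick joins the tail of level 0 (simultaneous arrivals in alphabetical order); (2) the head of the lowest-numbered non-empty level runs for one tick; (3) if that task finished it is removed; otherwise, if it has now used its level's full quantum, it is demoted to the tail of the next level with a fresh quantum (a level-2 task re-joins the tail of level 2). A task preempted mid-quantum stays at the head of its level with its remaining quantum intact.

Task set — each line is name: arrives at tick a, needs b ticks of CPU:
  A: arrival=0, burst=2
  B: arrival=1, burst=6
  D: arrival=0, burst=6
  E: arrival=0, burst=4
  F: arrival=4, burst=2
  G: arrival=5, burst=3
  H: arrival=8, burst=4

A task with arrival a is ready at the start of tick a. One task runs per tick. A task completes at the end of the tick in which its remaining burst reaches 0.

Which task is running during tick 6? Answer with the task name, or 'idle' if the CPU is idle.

running at tick 6 = B

t=0: L0/L1/L2 = ADE/-/- → run A
t=1: L0/L1/L2 = ADEB/-/- → run A
t=2: L0/L1/L2 = DEB/-/- → run D
t=3: L0/L1/L2 = DEB/-/- → run D
t=4: L0/L1/L2 = EBF/D/- → run E
t=5: L0/L1/L2 = EBFG/D/- → run E
t=6: L0/L1/L2 = BFG/DE/- → run B
t=7: L0/L1/L2 = BFG/DE/- → run B
t=8: L0/L1/L2 = FGH/DEB/- → run F
t=9: L0/L1/L2 = FGH/DEB/- → run F
t=10: L0/L1/L2 = GH/DEB/- → run G
t=11: L0/L1/L2 = GH/DEB/- → run G
t=12: L0/L1/L2 = H/DEBG/- → run H
t=13: L0/L1/L2 = H/DEBG/- → run H
t=14: L0/L1/L2 = -/DEBGH/- → run D
t=15: L0/L1/L2 = -/DEBGH/- → run D
t=16: L0/L1/L2 = -/DEBGH/- → run D
t=17: L0/L1/L2 = -/DEBGH/- → run D
t=18: L0/L1/L2 = -/EBGH/- → run E
t=19: L0/L1/L2 = -/EBGH/- → run E
t=20: L0/L1/L2 = -/BGH/- → run B
t=21: L0/L1/L2 = -/BGH/- → run B
t=22: L0/L1/L2 = -/BGH/- → run B
t=23: L0/L1/L2 = -/BGH/- → run B
t=24: L0/L1/L2 = -/GH/- → run G
t=25: L0/L1/L2 = -/H/- → run H
t=26: L0/L1/L2 = -/H/- → run H
t=27: (idle)
t=28: (idle)
t=29: (idle)
t=30: (idle)
t=31: (idle)
t=32: (idle)
t=33: (idle)
t=34: (idle)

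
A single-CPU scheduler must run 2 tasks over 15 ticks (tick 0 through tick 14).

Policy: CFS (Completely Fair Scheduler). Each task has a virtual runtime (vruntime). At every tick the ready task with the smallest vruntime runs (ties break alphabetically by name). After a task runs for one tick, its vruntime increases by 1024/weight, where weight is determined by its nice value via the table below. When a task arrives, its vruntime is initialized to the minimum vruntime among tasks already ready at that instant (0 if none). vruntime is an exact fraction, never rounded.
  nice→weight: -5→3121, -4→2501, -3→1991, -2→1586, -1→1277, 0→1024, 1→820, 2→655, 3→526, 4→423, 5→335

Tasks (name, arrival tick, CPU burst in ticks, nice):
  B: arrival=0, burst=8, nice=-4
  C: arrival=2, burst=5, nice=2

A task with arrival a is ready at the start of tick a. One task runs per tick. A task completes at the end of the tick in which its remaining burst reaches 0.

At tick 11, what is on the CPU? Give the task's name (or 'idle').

t=0: vr[B=0] → run B
t=1: vr[B=1024/2501] → run B
t=2: vr[B=2048/2501 C=2048/2501] → run B
t=3: vr[B=3072/2501 C=2048/2501] → run C
t=4: vr[B=3072/2501 C=3902464/1638155] → run B
t=5: vr[B=4096/2501 C=3902464/1638155] → run B
t=6: vr[B=5120/2501 C=3902464/1638155] → run B
t=7: vr[B=6144/2501 C=3902464/1638155] → run C
t=8: vr[B=6144/2501 C=6463488/1638155] → run B
t=9: vr[B=7168/2501 C=6463488/1638155] → run B
t=10: vr[C=6463488/1638155] → run C
t=11: vr[C=9024512/1638155] → run C
t=12: vr[C=11585536/1638155] → run C
t=13: (idle)
t=14: (idle)

running at tick 11 = C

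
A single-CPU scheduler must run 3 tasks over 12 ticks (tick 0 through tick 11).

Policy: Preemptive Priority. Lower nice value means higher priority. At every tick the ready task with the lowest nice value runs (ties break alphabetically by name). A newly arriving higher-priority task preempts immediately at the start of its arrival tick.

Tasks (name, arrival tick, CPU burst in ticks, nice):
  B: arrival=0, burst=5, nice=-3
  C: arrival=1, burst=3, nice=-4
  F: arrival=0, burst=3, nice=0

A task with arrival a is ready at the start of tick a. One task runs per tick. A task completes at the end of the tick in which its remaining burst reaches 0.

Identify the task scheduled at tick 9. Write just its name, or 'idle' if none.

running at tick 9 = F

t=0: ready={B,F} → run B
t=1: ready={B,C,F} → run C
t=2: ready={B,C,F} → run C
t=3: ready={B,C,F} → run C
t=4: ready={B,F} → run B
t=5: ready={B,F} → run B
t=6: ready={B,F} → run B
t=7: ready={B,F} → run B
t=8: ready={F} → run F
t=9: ready={F} → run F
t=10: ready={F} → run F
t=11: (idle)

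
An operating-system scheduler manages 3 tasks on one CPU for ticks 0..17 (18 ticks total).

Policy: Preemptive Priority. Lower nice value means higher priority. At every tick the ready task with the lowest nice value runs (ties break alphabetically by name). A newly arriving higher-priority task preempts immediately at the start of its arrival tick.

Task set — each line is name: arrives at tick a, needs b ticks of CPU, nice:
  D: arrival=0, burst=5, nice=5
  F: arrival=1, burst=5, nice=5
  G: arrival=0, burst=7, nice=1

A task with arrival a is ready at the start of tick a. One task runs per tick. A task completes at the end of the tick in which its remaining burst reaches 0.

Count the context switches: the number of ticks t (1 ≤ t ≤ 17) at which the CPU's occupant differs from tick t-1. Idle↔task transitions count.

t=0: ready={D,G} → run G
t=1: ready={D,F,G} → run G
t=2: ready={D,F,G} → run G
t=3: ready={D,F,G} → run G
t=4: ready={D,F,G} → run G
t=5: ready={D,F,G} → run G
t=6: ready={D,F,G} → run G
t=7: ready={D,F} → run D
t=8: ready={D,F} → run D
t=9: ready={D,F} → run D
t=10: ready={D,F} → run D
t=11: ready={D,F} → run D
t=12: ready={F} → run F
t=13: ready={F} → run F
t=14: ready={F} → run F
t=15: ready={F} → run F
t=16: ready={F} → run F
t=17: (idle)

context switches = 3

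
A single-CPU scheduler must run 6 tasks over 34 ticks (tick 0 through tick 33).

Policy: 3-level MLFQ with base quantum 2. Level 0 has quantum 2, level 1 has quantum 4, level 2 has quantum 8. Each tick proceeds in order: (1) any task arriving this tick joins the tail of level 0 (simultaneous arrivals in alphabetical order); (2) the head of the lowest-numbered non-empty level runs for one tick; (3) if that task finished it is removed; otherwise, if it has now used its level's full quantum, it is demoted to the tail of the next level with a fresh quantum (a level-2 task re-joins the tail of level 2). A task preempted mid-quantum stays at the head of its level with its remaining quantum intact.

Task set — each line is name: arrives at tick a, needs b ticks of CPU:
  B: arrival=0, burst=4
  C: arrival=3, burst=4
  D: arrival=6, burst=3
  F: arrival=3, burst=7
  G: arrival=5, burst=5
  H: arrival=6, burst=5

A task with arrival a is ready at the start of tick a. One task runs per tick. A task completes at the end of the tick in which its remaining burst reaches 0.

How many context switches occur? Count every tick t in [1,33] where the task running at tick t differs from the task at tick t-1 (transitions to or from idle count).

context switches = 13

t=0: L0/L1/L2 = B/-/- → run B
t=1: L0/L1/L2 = B/-/- → run B
t=2: L0/L1/L2 = -/B/- → run B
t=3: L0/L1/L2 = CF/B/- → run C
t=4: L0/L1/L2 = CF/B/- → run C
t=5: L0/L1/L2 = FG/BC/- → run F
t=6: L0/L1/L2 = FGDH/BC/- → run F
t=7: L0/L1/L2 = GDH/BCF/- → run G
t=8: L0/L1/L2 = GDH/BCF/- → run G
t=9: L0/L1/L2 = DH/BCFG/- → run D
t=10: L0/L1/L2 = DH/BCFG/- → run D
t=11: L0/L1/L2 = H/BCFGD/- → run H
t=12: L0/L1/L2 = H/BCFGD/- → run H
t=13: L0/L1/L2 = -/BCFGDH/- → run B
t=14: L0/L1/L2 = -/CFGDH/- → run C
t=15: L0/L1/L2 = -/CFGDH/- → run C
t=16: L0/L1/L2 = -/FGDH/- → run F
t=17: L0/L1/L2 = -/FGDH/- → run F
t=18: L0/L1/L2 = -/FGDH/- → run F
t=19: L0/L1/L2 = -/FGDH/- → run F
t=20: L0/L1/L2 = -/GDH/F → run G
t=21: L0/L1/L2 = -/GDH/F → run G
t=22: L0/L1/L2 = -/GDH/F → run G
t=23: L0/L1/L2 = -/DH/F → run D
t=24: L0/L1/L2 = -/H/F → run H
t=25: L0/L1/L2 = -/H/F → run H
t=26: L0/L1/L2 = -/H/F → run H
t=27: L0/L1/L2 = -/-/F → run F
t=28: (idle)
t=29: (idle)
t=30: (idle)
t=31: (idle)
t=32: (idle)
t=33: (idle)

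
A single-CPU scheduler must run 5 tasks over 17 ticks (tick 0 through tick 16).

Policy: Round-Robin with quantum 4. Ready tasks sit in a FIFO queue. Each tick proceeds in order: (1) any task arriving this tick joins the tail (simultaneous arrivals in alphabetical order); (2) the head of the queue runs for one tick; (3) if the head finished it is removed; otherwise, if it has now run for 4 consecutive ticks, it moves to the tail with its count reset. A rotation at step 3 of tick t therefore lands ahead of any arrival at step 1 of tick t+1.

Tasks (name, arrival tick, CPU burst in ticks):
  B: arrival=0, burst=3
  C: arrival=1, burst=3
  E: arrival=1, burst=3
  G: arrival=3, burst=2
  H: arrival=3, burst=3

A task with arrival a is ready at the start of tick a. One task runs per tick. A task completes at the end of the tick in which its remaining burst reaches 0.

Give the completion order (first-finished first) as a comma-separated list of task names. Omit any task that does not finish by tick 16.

t=0: queue=[B] q_used=0 → run B
t=1: queue=[B,C,E] q_used=1 → run B
t=2: queue=[B,C,E] q_used=2 → run B
t=3: queue=[C,E,G,H] q_used=0 → run C
t=4: queue=[C,E,G,H] q_used=1 → run C
t=5: queue=[C,E,G,H] q_used=2 → run C
t=6: queue=[E,G,H] q_used=0 → run E
t=7: queue=[E,G,H] q_used=1 → run E
t=8: queue=[E,G,H] q_used=2 → run E
t=9: queue=[G,H] q_used=0 → run G
t=10: queue=[G,H] q_used=1 → run G
t=11: queue=[H] q_used=0 → run H
t=12: queue=[H] q_used=1 → run H
t=13: queue=[H] q_used=2 → run H
t=14: (idle)
t=15: (idle)
t=16: (idle)

completion order = B, C, E, G, H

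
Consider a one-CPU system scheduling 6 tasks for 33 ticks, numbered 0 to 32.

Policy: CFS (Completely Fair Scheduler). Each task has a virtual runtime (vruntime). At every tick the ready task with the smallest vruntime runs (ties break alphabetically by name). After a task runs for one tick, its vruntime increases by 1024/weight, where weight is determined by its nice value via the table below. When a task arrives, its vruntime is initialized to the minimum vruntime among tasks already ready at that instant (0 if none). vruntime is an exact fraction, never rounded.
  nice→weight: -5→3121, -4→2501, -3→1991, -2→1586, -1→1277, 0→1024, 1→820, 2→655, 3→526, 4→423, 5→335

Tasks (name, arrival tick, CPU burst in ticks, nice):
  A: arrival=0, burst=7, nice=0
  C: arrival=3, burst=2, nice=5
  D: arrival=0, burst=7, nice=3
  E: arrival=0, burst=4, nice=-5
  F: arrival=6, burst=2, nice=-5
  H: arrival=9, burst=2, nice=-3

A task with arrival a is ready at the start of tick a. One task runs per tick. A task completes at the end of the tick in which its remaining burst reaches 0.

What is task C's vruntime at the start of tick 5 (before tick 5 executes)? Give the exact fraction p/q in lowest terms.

t=0: vr[A=0 D=0 E=0] → run A
t=1: vr[A=1 D=0 E=0] → run D
t=2: vr[A=1 D=512/263 E=0] → run E
t=3: vr[A=1 C=1024/3121 D=512/263 E=1024/3121] → run C
t=4: vr[A=1 C=3538944/1045535 D=512/263 E=1024/3121] → run E
t=5: vr[A=1 C=3538944/1045535 D=512/263 E=2048/3121] → run E
t=6: vr[A=1 C=3538944/1045535 D=512/263 E=3072/3121 F=3072/3121] → run E
t=7: vr[A=1 C=3538944/1045535 D=512/263 F=3072/3121] → run F
t=8: vr[A=1 C=3538944/1045535 D=512/263 F=4096/3121] → run A
t=9: vr[A=2 C=3538944/1045535 D=512/263 F=4096/3121 H=4096/3121] → run F
t=10: vr[A=2 C=3538944/1045535 D=512/263 H=4096/3121] → run H
t=11: vr[A=2 C=3538944/1045535 D=512/263 H=11351040/6213911] → run H
t=12: vr[A=2 C=3538944/1045535 D=512/263] → run D
t=13: vr[A=2 C=3538944/1045535 D=1024/263] → run A
t=14: vr[A=3 C=3538944/1045535 D=1024/263] → run A
t=15: vr[A=4 C=3538944/1045535 D=1024/263] → run C
t=16: vr[A=4 D=1024/263] → run D
t=17: vr[A=4 D=1536/263] → run A
t=18: vr[A=5 D=1536/263] → run A
t=19: vr[A=6 D=1536/263] → run D
t=20: vr[A=6 D=2048/263] → run A
t=21: vr[D=2048/263] → run D
t=22: vr[D=2560/263] → run D
t=23: vr[D=3072/263] → run D
t=24: (idle)
t=25: (idle)
t=26: (idle)
t=27: (idle)
t=28: (idle)
t=29: (idle)
t=30: (idle)
t=31: (idle)
t=32: (idle)

vruntime(C, start of tick 5) = 3538944/1045535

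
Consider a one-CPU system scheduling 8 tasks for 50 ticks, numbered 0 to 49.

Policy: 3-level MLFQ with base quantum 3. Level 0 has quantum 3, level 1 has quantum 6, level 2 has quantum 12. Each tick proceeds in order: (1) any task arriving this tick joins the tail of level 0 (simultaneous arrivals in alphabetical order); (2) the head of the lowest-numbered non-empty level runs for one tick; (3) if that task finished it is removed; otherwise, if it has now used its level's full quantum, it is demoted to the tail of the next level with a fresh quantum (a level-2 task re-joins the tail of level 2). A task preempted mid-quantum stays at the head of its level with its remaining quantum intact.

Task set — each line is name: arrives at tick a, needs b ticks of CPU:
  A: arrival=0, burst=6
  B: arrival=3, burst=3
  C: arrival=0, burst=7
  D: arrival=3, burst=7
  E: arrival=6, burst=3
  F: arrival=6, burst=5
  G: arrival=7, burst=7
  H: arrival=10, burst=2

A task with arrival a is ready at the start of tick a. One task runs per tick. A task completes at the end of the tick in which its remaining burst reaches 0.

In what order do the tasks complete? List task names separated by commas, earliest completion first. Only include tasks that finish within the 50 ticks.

completion order = B, E, H, A, C, D, F, G

t=0: L0/L1/L2 = AC/-/- → run A
t=1: L0/L1/L2 = AC/-/- → run A
t=2: L0/L1/L2 = AC/-/- → run A
t=3: L0/L1/L2 = CBD/A/- → run C
t=4: L0/L1/L2 = CBD/A/- → run C
t=5: L0/L1/L2 = CBD/A/- → run C
t=6: L0/L1/L2 = BDEF/AC/- → run B
t=7: L0/L1/L2 = BDEFG/AC/- → run B
t=8: L0/L1/L2 = BDEFG/AC/- → run B
t=9: L0/L1/L2 = DEFG/AC/- → run D
t=10: L0/L1/L2 = DEFGH/AC/- → run D
t=11: L0/L1/L2 = DEFGH/AC/- → run D
t=12: L0/L1/L2 = EFGH/ACD/- → run E
t=13: L0/L1/L2 = EFGH/ACD/- → run E
t=14: L0/L1/L2 = EFGH/ACD/- → run E
t=15: L0/L1/L2 = FGH/ACD/- → run F
t=16: L0/L1/L2 = FGH/ACD/- → run F
t=17: L0/L1/L2 = FGH/ACD/- → run F
t=18: L0/L1/L2 = GH/ACDF/- → run G
t=19: L0/L1/L2 = GH/ACDF/- → run G
t=20: L0/L1/L2 = GH/ACDF/- → run G
t=21: L0/L1/L2 = H/ACDFG/- → run H
t=22: L0/L1/L2 = H/ACDFG/- → run H
t=23: L0/L1/L2 = -/ACDFG/- → run A
t=24: L0/L1/L2 = -/ACDFG/- → run A
t=25: L0/L1/L2 = -/ACDFG/- → run A
t=26: L0/L1/L2 = -/CDFG/- → run C
t=27: L0/L1/L2 = -/CDFG/- → run C
t=28: L0/L1/L2 = -/CDFG/- → run C
t=29: L0/L1/L2 = -/CDFG/- → run C
t=30: L0/L1/L2 = -/DFG/- → run D
t=31: L0/L1/L2 = -/DFG/- → run D
t=32: L0/L1/L2 = -/DFG/- → run D
t=33: L0/L1/L2 = -/DFG/- → run D
t=34: L0/L1/L2 = -/FG/- → run F
t=35: L0/L1/L2 = -/FG/- → run F
t=36: L0/L1/L2 = -/G/- → run G
t=37: L0/L1/L2 = -/G/- → run G
t=38: L0/L1/L2 = -/G/- → run G
t=39: L0/L1/L2 = -/G/- → run G
t=40: (idle)
t=41: (idle)
t=42: (idle)
t=43: (idle)
t=44: (idle)
t=45: (idle)
t=46: (idle)
t=47: (idle)
t=48: (idle)
t=49: (idle)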